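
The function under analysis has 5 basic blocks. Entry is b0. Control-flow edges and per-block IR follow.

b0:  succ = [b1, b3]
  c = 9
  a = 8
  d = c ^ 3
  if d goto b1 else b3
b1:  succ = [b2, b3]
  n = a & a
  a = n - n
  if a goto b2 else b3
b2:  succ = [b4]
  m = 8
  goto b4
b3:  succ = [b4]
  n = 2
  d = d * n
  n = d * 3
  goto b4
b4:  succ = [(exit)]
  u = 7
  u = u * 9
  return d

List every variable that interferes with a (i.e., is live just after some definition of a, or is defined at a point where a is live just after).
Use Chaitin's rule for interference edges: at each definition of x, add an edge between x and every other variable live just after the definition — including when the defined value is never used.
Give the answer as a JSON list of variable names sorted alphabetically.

Block summaries:
  b0: def={a,c,d} ue=∅
  b1: def={a,n} ue={a}
  b2: def={m} ue=∅
  b3: def={d,n} ue={d}
  b4: def={u} ue={d}

Liveness:
  b0 li=∅ lo={a,d}
  b1 li={a,d} lo={d}
  b2 li={d} lo={d}
  b3 li={d} lo={d}
  b4 li={d} lo=∅

Interfere edges:
  a — {c,d}
  c — {a}
  d — {a,m,n,u}
  m — {d}
  n — {d}
  u — {d}

N(a) = ["c", "d"]

Answer: ["c", "d"]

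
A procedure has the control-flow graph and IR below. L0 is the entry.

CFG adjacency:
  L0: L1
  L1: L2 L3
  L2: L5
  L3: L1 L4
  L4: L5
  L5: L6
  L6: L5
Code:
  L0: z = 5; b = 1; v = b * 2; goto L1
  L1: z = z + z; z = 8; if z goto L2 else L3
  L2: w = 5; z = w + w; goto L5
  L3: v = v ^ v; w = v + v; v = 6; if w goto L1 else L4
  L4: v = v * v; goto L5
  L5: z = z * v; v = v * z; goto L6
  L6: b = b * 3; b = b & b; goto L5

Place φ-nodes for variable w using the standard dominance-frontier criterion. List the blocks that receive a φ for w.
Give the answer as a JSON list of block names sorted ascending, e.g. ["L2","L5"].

idom tree: L1←L0 L2←L1 L3←L1 L4←L3 L5←L1 L6←L5
Dom at joins:
  L1: preds {L0,L3}: {L0} ∩ {L0,L1,L3} = {L0}; idom=L0
  L5: preds {L2,L4,L6}: {L0,L1,L2} ∩ {L0,L1,L3,L4} ∩ {L0,L1,L5,L6} = {L0,L1}; idom=L1

DF walk-up:
  L1←L0: walk · to L0
  L1←L3: walk L3→L1 to L0
  L5←L2: walk L2 to L1
  L5←L4: walk L4→L3 to L1
  L5←L6: walk L6→L5 to L1
  DF(L0)=∅
  DF(L1)={L1}
  DF(L2)={L5}
  DF(L3)={L1,L5}
  DF(L4)={L5}
  DF(L5)={L5}
  DF(L6)={L5}

φ for w: defs {L2,L3}
  DF⁺ = {L1,L5}

Answer: ["L1", "L5"]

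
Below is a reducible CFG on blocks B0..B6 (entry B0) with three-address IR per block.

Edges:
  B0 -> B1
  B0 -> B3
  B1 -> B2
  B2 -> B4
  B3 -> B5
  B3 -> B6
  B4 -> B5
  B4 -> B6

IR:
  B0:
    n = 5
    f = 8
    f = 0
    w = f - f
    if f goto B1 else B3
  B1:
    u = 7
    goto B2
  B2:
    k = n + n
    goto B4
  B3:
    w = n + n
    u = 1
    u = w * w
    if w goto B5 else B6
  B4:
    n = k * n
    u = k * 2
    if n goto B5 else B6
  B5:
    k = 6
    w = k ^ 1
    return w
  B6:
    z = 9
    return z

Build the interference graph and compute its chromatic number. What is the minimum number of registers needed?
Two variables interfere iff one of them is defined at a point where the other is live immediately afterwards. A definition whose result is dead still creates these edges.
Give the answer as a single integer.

Answer: 3

Analysis:
Block summaries:
  B0: {f,n,w} / ∅
  B1: {u} / ∅
  B2: {k} / {n}
  B3: {u,w} / {n}
  B4: {n,u} / {k,n}
  B5: {k,w} / ∅
  B6: {z} / ∅

Liveness:
  B0: in=∅ out={n}
  B1: in={n} out={n}
  B2: in={n} out={k,n}
  B3: in={n} out=∅
  B4: in={k,n} out=∅
  B5: in=∅ out=∅
  B6: in=∅ out=∅

Conflict graph:
  f: {n,w}
  k: {n}
  n: {f,k,u,w}
  u: {n,w}
  w: {f,n,u}
  z: ∅

Colouring:
  {f,n,w} pairwise interfere (3-clique) ⇒ χ ≥ 3
  assign f→c2 k→c1 n→c0 u→c2 w→c1 z→c0 — no edge inside a register ⇒ χ ≤ 3
  χ = 3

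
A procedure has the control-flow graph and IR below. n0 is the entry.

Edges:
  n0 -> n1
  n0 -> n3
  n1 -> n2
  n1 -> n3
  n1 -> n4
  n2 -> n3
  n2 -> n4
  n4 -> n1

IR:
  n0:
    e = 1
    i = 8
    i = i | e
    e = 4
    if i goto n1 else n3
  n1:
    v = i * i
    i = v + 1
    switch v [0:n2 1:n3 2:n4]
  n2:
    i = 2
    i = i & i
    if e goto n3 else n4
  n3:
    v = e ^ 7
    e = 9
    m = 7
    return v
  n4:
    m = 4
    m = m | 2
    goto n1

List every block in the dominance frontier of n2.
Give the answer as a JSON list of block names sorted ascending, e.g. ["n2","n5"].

idom tree: n1←n0 n2←n1 n3←n0 n4←n1
Join-block Dom:
  n1: preds {n0,n4}: {n0} ∩ {n0,n1,n4} = {n0}; idom=n0
  n3: preds {n0,n1,n2}: {n0} ∩ {n0,n1} ∩ {n0,n1,n2} = {n0}; idom=n0
  n4: preds {n1,n2}: {n0,n1} ∩ {n0,n1,n2} = {n0,n1}; idom=n1

DF derivation:
  join n1 pred n0: · stop@n0
  join n1 pred n4: n4→n1 stop@n0
  join n3 pred n0: · stop@n0
  join n3 pred n1: n1 stop@n0
  join n3 pred n2: n2→n1 stop@n0
  join n4 pred n1: · stop@n1
  join n4 pred n2: n2 stop@n1
  DF(n0)=∅
  DF(n1)={n1,n3}
  DF(n2)={n3,n4}
  DF(n3)=∅
  DF(n4)={n1}

DF(n2) = ["n3", "n4"]

Answer: ["n3", "n4"]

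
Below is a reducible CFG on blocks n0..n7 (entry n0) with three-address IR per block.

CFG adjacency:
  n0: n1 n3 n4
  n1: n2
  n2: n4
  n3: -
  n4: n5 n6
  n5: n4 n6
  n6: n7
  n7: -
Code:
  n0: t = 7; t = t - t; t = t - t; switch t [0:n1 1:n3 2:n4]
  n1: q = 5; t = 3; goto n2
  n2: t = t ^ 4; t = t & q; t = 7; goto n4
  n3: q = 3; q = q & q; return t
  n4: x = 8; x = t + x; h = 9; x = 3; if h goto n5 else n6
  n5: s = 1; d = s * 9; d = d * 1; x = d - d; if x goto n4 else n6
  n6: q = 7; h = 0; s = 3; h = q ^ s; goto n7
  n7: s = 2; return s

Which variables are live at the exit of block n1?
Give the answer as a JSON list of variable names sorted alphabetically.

Answer: ["q", "t"]

Derivation:
Block summaries:
  n0: {t} / ∅
  n1: {q,t} / ∅
  n2: {t} / {q,t}
  n3: {q} / {t}
  n4: {h,x} / {t}
  n5: {d,s,x} / ∅
  n6: {h,q,s} / ∅
  n7: {s} / ∅

Backward fixpoint:
  n0 li=∅ lo={t}
  n1 li=∅ lo={q,t}
  n2 li={q,t} lo={t}
  n3 li={t} lo=∅
  n4 li={t} lo={t}
  n5 li={t} lo={t}
  n6 li=∅ lo=∅
  n7 li=∅ lo=∅

live-out(n1) = ["q", "t"]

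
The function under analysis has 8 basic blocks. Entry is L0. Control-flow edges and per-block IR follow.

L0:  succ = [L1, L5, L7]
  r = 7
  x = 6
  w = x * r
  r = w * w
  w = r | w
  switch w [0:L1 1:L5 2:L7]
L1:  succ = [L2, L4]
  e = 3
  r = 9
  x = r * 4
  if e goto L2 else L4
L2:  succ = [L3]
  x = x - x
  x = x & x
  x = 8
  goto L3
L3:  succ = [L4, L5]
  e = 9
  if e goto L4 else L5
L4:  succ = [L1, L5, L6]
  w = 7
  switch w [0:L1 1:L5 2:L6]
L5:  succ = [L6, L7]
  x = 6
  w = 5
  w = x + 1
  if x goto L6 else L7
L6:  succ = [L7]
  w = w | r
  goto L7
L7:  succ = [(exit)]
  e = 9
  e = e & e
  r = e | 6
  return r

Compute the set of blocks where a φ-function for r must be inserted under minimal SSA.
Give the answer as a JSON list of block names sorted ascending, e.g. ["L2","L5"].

idom tree: L1←L0 L2←L1 L3←L2 L4←L1 L5←L0 L6←L0 L7←L0
Dom at joins:
  L1: preds {L0,L4}: {L0} ∩ {L0,L1,L4} = {L0}; idom=L0
  L4: preds {L1,L3}: {L0,L1} ∩ {L0,L1,L2,L3} = {L0,L1}; idom=L1
  L5: preds {L0,L3,L4}: {L0} ∩ {L0,L1,L2,L3} ∩ {L0,L1,L4} = {L0}; idom=L0
  L6: preds {L4,L5}: {L0,L1,L4} ∩ {L0,L5} = {L0}; idom=L0
  L7: preds {L0,L5,L6}: {L0} ∩ {L0,L5} ∩ {L0,L6} = {L0}; idom=L0

DF derivation:
  join L1 pred L0: · stop@L0
  join L1 pred L4: L4→L1 stop@L0
  join L4 pred L1: · stop@L1
  join L4 pred L3: L3→L2 stop@L1
  join L5 pred L0: · stop@L0
  join L5 pred L3: L3→L2→L1 stop@L0
  join L5 pred L4: L4→L1 stop@L0
  join L6 pred L4: L4→L1 stop@L0
  join L6 pred L5: L5 stop@L0
  join L7 pred L0: · stop@L0
  join L7 pred L5: L5 stop@L0
  join L7 pred L6: L6 stop@L0
  L0 → ∅
  L1 → {L1,L5,L6}
  L2 → {L4,L5}
  L3 → {L4,L5}
  L4 → {L1,L5,L6}
  L5 → {L6,L7}
  L6 → {L7}
  L7 → ∅

φ for r: defs {L0,L1,L7}
  DF⁺ = {L1,L5,L6,L7}

Answer: ["L1", "L5", "L6", "L7"]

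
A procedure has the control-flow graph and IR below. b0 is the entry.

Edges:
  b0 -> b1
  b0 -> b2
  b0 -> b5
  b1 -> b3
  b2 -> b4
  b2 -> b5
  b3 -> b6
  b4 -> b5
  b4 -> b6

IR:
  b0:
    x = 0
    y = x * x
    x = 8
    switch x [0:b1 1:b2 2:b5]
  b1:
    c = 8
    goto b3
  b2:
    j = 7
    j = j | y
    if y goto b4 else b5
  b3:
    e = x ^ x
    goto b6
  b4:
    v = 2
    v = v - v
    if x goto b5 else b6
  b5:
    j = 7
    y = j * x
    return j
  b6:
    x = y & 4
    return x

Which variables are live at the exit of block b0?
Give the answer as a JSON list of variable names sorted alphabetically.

Answer: ["x", "y"]

Derivation:
Per-block:
  b0 def {x,y} use ∅
  b1 def {c} use ∅
  b2 def {j} use {y}
  b3 def {e} use {x}
  b4 def {v} use {x}
  b5 def {j,y} use {x}
  b6 def {x} use {y}

Live sets:
  b0 li=∅ lo={x,y}
  b1 li={x,y} lo={x,y}
  b2 li={x,y} lo={x,y}
  b3 li={x,y} lo={y}
  b4 li={x,y} lo={x,y}
  b5 li={x} lo=∅
  b6 li={y} lo=∅

live-out(b0) = ["x", "y"]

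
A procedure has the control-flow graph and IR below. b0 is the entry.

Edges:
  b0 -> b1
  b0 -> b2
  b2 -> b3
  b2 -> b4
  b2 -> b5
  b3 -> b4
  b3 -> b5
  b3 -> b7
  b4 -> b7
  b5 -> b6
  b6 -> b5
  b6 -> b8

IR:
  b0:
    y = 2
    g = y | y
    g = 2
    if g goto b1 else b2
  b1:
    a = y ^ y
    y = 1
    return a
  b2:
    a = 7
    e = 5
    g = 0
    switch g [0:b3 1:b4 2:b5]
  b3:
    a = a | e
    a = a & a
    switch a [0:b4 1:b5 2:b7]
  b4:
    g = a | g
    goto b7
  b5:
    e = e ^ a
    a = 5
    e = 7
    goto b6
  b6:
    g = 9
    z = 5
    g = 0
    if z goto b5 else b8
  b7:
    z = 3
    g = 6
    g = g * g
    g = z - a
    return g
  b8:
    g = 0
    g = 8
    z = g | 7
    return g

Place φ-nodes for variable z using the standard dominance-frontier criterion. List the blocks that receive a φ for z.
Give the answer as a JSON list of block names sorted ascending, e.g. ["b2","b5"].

Answer: ["b5"]

Working:
idom tree: b1←b0 b2←b0 b3←b2 b4←b2 b5←b2 b6←b5 b7←b2 b8←b6
Dom at joins:
  b4: preds {b2,b3}: {b0,b2} ∩ {b0,b2,b3} = {b0,b2}; idom=b2
  b5: preds {b2,b3,b6}: {b0,b2} ∩ {b0,b2,b3} ∩ {b0,b2,b5,b6} = {b0,b2}; idom=b2
  b7: preds {b3,b4}: {b0,b2,b3} ∩ {b0,b2,b4} = {b0,b2}; idom=b2

DF derivation:
  b4←b2: walk · to b2
  b4←b3: walk b3 to b2
  b5←b2: walk · to b2
  b5←b3: walk b3 to b2
  b5←b6: walk b6→b5 to b2
  b7←b3: walk b3 to b2
  b7←b4: walk b4 to b2
  DF(b0)=∅
  DF(b1)=∅
  DF(b2)=∅
  DF(b3)={b4,b5,b7}
  DF(b4)={b7}
  DF(b5)={b5}
  DF(b6)={b5}
  DF(b7)=∅
  DF(b8)=∅

φ for z: defs {b6,b7,b8}
  DF⁺ = {b5}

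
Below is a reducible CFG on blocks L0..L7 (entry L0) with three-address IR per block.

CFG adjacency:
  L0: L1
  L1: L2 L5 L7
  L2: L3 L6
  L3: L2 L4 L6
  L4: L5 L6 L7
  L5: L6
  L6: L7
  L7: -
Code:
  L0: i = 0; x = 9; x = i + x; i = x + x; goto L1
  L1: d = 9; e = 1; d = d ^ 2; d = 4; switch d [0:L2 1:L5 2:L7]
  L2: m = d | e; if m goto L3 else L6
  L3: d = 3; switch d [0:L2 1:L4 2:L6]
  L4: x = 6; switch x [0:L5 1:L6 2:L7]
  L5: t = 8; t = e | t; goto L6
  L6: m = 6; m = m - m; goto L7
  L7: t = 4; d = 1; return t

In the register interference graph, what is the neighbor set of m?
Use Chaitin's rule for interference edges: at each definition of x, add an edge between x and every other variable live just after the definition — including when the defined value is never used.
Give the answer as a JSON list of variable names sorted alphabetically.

Block summaries:
  L0 def {i,x} use ∅
  L1 def {d,e} use ∅
  L2 def {m} use {d,e}
  L3 def {d} use ∅
  L4 def {x} use ∅
  L5 def {t} use {e}
  L6 def {m} use ∅
  L7 def {d,t} use ∅

Backward fixpoint:
  live L0: ∅→∅
  live L1: ∅→{d,e}
  live L2: {d,e}→{e}
  live L3: {e}→{d,e}
  live L4: {e}→{e}
  live L5: {e}→∅
  live L6: ∅→∅
  live L7: ∅→∅

Interfere edges:
  d: {e,t}
  e: {d,m,t,x}
  i: {x}
  m: {e}
  t: {d,e}
  x: {e,i}

N(m) = ["e"]

Answer: ["e"]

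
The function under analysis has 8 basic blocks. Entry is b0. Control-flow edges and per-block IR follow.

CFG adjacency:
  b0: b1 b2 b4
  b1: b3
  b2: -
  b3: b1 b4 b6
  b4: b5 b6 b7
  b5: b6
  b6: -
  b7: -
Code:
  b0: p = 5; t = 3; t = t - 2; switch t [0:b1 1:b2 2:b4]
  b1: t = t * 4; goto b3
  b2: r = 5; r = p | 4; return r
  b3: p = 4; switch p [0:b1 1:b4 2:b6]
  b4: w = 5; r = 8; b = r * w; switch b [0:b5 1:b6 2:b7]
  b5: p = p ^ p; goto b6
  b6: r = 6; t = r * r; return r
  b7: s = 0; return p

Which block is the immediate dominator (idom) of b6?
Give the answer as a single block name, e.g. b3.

idom tree: b1←b0 b2←b0 b3←b1 b4←b0 b5←b4 b6←b0 b7←b4
Join-block Dom:
  b1: preds {b0,b3}: {b0} ∩ {b0,b1,b3} = {b0}; idom=b0
  b4: preds {b0,b3}: {b0} ∩ {b0,b1,b3} = {b0}; idom=b0
  b6: preds {b3,b4,b5}: {b0,b1,b3} ∩ {b0,b4} ∩ {b0,b4,b5} = {b0}; idom=b0

idom(b6) = b0

Answer: b0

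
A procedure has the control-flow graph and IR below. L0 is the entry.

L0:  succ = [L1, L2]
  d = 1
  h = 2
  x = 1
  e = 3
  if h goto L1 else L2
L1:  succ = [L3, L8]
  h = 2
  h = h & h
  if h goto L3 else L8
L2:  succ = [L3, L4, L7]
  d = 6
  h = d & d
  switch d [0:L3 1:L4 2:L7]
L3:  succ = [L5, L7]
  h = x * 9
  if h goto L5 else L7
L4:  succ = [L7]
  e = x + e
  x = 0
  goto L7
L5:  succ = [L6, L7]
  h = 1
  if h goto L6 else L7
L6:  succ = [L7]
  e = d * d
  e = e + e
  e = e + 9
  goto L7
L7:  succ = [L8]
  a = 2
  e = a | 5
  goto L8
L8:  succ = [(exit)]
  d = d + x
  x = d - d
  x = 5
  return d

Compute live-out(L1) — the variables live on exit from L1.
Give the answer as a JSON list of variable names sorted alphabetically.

Answer: ["d", "x"]

Analysis:
Block summaries:
  L0: def={d,e,h,x} ue=∅
  L1: def={h} ue=∅
  L2: def={d,h} ue=∅
  L3: def={h} ue={x}
  L4: def={e,x} ue={e,x}
  L5: def={h} ue=∅
  L6: def={e} ue={d}
  L7: def={a,e} ue=∅
  L8: def={d,x} ue={d,x}

Liveness:
  L0 li=∅ lo={d,e,x}
  L1 li={d,x} lo={d,x}
  L2 li={e,x} lo={d,e,x}
  L3 li={d,x} lo={d,x}
  L4 li={d,e,x} lo={d,x}
  L5 li={d,x} lo={d,x}
  L6 li={d,x} lo={d,x}
  L7 li={d,x} lo={d,x}
  L8 li={d,x} lo=∅

live-out(L1) = ["d", "x"]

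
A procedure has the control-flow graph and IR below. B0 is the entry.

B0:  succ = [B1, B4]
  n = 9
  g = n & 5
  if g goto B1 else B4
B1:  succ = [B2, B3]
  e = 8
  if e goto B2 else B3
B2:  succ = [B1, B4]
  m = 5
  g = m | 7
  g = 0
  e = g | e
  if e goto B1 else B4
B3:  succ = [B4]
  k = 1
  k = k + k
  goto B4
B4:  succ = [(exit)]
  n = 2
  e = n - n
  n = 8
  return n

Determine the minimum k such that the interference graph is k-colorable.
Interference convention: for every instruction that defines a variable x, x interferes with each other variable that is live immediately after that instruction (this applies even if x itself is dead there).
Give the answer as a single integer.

Per-block:
  B0 def {g,n} use ∅
  B1 def {e} use ∅
  B2 def {e,g,m} use {e}
  B3 def {k} use ∅
  B4 def {e,n} use ∅

Backward fixpoint:
  B0: in=∅ out=∅
  B1: in=∅ out={e}
  B2: in={e} out=∅
  B3: in=∅ out=∅
  B4: in=∅ out=∅

Interference:
  e — {g,m}
  g — {e}
  k — ∅
  m — {e}
  n — ∅

Colouring:
  lower bound: {e,g} mutually conflict ⇒ χ ≥ 2
  assign e→c0 g→c1 k→c0 m→c1 n→c0 — no edge inside a register ⇒ χ ≤ 2
  χ = 2

Answer: 2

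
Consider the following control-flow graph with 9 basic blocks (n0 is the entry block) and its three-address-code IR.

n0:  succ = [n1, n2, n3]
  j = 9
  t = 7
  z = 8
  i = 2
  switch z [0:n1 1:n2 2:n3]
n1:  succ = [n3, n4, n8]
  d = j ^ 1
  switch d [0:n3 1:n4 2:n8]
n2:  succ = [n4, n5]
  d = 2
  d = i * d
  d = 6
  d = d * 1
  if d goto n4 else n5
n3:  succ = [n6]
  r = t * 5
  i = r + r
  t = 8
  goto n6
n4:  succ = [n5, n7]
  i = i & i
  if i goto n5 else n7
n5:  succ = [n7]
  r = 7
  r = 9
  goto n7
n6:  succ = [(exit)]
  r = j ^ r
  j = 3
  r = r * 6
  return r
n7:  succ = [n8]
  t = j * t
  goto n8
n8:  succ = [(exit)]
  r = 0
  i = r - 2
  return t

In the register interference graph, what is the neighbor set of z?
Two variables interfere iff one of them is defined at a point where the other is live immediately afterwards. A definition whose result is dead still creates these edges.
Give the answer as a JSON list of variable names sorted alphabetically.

Per-block:
  n0 def {i,j,t,z} use ∅
  n1 def {d} use {j}
  n2 def {d} use {i}
  n3 def {i,r,t} use {t}
  n4 def {i} use {i}
  n5 def {r} use ∅
  n6 def {j,r} use {j,r}
  n7 def {t} use {j,t}
  n8 def {i,r} use {t}

Liveness:
  live n0: ∅→{i,j,t}
  live n1: {i,j,t}→{i,j,t}
  live n2: {i,j,t}→{i,j,t}
  live n3: {j,t}→{j,r}
  live n4: {i,j,t}→{j,t}
  live n5: {j,t}→{j,t}
  live n6: {j,r}→∅
  live n7: {j,t}→{t}
  live n8: {t}→∅

Interfere edges:
  d: {i,j,t}
  i: {d,j,r,t,z}
  j: {d,i,r,t,z}
  r: {i,j,t}
  t: {d,i,j,r,z}
  z: {i,j,t}

N(z) = ["i", "j", "t"]

Answer: ["i", "j", "t"]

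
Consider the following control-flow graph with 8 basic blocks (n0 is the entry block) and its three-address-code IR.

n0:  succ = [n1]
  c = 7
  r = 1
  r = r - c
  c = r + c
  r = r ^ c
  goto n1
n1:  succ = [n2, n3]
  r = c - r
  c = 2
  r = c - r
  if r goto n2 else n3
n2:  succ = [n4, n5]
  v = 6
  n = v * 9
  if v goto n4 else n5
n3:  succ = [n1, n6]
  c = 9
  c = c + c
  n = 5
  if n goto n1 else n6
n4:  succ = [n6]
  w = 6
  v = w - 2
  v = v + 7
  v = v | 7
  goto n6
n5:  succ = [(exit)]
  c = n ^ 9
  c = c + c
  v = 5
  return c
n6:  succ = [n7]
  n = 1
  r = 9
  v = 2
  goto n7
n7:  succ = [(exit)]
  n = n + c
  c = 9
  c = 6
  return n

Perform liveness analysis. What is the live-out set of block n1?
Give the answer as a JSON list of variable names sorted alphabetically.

Answer: ["c", "r"]

Derivation:
Block summaries:
  n0: {c,r} / ∅
  n1: {c,r} / {c,r}
  n2: {n,v} / ∅
  n3: {c,n} / ∅
  n4: {v,w} / ∅
  n5: {c,v} / {n}
  n6: {n,r,v} / ∅
  n7: {c,n} / {c,n}

Liveness:
  n0 li=∅ lo={c,r}
  n1 li={c,r} lo={c,r}
  n2 li={c} lo={c,n}
  n3 li={r} lo={c,r}
  n4 li={c} lo={c}
  n5 li={n} lo=∅
  n6 li={c} lo={c,n}
  n7 li={c,n} lo=∅

live-out(n1) = ["c", "r"]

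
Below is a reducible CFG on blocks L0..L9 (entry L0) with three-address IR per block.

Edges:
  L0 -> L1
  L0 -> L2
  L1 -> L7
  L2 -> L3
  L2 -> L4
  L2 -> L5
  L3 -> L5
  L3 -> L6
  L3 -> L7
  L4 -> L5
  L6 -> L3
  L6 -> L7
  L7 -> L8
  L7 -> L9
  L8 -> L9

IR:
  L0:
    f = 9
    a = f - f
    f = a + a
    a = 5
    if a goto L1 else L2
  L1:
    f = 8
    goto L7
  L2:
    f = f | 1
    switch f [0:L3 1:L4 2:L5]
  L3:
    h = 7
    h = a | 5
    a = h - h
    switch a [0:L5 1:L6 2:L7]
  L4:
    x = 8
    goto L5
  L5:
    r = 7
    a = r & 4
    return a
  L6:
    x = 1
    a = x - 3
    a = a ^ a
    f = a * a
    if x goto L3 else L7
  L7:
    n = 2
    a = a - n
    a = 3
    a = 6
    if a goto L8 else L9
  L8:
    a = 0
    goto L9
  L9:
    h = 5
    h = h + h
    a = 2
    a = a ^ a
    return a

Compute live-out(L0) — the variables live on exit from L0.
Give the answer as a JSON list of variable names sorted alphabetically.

Block summaries:
  L0: def={a,f} ue=∅
  L1: def={f} ue=∅
  L2: def={f} ue={f}
  L3: def={a,h} ue={a}
  L4: def={x} ue=∅
  L5: def={a,r} ue=∅
  L6: def={a,f,x} ue=∅
  L7: def={a,n} ue={a}
  L8: def={a} ue=∅
  L9: def={a,h} ue=∅

Live sets:
  L0 li=∅ lo={a,f}
  L1 li={a} lo={a}
  L2 li={a,f} lo={a}
  L3 li={a} lo={a}
  L4 li=∅ lo=∅
  L5 li=∅ lo=∅
  L6 li=∅ lo={a}
  L7 li={a} lo=∅
  L8 li=∅ lo=∅
  L9 li=∅ lo=∅

live-out(L0) = ["a", "f"]

Answer: ["a", "f"]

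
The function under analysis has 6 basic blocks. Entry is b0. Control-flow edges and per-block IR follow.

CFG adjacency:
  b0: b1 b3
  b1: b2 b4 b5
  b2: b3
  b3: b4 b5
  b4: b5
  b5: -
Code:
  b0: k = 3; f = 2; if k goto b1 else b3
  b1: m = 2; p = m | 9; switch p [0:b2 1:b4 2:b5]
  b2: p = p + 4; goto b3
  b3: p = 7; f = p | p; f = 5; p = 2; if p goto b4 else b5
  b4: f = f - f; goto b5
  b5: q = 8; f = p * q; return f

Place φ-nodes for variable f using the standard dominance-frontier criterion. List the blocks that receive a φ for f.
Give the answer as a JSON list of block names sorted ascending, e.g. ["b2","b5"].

idom tree: b1←b0 b2←b1 b3←b0 b4←b0 b5←b0
Join-block Dom:
  b3: preds {b0,b2}: {b0} ∩ {b0,b1,b2} = {b0}; idom=b0
  b4: preds {b1,b3}: {b0,b1} ∩ {b0,b3} = {b0}; idom=b0
  b5: preds {b1,b3,b4}: {b0,b1} ∩ {b0,b3} ∩ {b0,b4} = {b0}; idom=b0

Frontier:
  b3←b0: walk · to b0
  b3←b2: walk b2→b1 to b0
  b4←b1: walk b1 to b0
  b4←b3: walk b3 to b0
  b5←b1: walk b1 to b0
  b5←b3: walk b3 to b0
  b5←b4: walk b4 to b0
  b0: DF=∅
  b1: DF={b3,b4,b5}
  b2: DF={b3}
  b3: DF={b4,b5}
  b4: DF={b5}
  b5: DF=∅

φ for f: defs {b0,b3,b4,b5}
  DF⁺ = {b4,b5}

Answer: ["b4", "b5"]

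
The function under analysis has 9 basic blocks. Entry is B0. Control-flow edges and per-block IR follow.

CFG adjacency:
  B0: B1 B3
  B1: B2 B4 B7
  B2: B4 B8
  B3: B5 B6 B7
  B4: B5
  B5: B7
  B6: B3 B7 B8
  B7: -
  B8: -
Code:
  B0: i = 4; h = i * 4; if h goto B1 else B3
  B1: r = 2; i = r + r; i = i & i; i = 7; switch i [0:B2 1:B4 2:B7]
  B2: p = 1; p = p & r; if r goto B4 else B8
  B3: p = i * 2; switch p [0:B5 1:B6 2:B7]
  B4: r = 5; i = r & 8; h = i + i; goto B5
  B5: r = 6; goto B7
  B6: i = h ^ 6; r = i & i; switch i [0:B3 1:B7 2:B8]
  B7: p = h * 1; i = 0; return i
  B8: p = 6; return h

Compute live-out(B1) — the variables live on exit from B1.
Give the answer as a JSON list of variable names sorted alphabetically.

Answer: ["h", "r"]

Working:
def/use:
  B0 def {h,i} use ∅
  B1 def {i,r} use ∅
  B2 def {p} use {r}
  B3 def {p} use {i}
  B4 def {h,i,r} use ∅
  B5 def {r} use ∅
  B6 def {i,r} use {h}
  B7 def {i,p} use {h}
  B8 def {p} use {h}

Backward fixpoint:
  B0 li=∅ lo={h,i}
  B1 li={h} lo={h,r}
  B2 li={h,r} lo={h}
  B3 li={h,i} lo={h}
  B4 li=∅ lo={h}
  B5 li={h} lo={h}
  B6 li={h} lo={h,i}
  B7 li={h} lo=∅
  B8 li={h} lo=∅

live-out(B1) = ["h", "r"]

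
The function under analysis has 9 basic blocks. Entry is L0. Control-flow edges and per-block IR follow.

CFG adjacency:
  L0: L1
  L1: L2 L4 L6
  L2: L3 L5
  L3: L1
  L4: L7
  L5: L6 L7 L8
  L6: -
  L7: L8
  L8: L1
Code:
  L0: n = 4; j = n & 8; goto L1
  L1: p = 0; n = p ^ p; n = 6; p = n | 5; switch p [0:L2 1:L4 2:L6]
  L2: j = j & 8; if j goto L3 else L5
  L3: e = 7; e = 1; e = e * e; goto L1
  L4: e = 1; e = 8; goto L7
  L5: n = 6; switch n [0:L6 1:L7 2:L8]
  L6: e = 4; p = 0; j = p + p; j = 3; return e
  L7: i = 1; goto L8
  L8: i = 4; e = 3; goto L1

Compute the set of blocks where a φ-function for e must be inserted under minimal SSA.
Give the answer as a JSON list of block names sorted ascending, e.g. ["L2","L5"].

idom tree: L1←L0 L2←L1 L3←L2 L4←L1 L5←L2 L6←L1 L7←L1 L8←L1
Dom∩ at merges:
  L1: preds {L0,L3,L8}: {L0} ∩ {L0,L1,L2,L3} ∩ {L0,L1,L8} = {L0}; idom=L0
  L6: preds {L1,L5}: {L0,L1} ∩ {L0,L1,L2,L5} = {L0,L1}; idom=L1
  L7: preds {L4,L5}: {L0,L1,L4} ∩ {L0,L1,L2,L5} = {L0,L1}; idom=L1
  L8: preds {L5,L7}: {L0,L1,L2,L5} ∩ {L0,L1,L7} = {L0,L1}; idom=L1

Frontier:
  join L1 pred L0: · stop@L0
  join L1 pred L3: L3→L2→L1 stop@L0
  join L1 pred L8: L8→L1 stop@L0
  join L6 pred L1: · stop@L1
  join L6 pred L5: L5→L2 stop@L1
  join L7 pred L4: L4 stop@L1
  join L7 pred L5: L5→L2 stop@L1
  join L8 pred L5: L5→L2 stop@L1
  join L8 pred L7: L7 stop@L1
  L0 → ∅
  L1 → {L1}
  L2 → {L1,L6,L7,L8}
  L3 → {L1}
  L4 → {L7}
  L5 → {L6,L7,L8}
  L6 → ∅
  L7 → {L8}
  L8 → {L1}

φ for e: defs {L3,L4,L6,L8}
  DF⁺ = {L1,L7,L8}

Answer: ["L1", "L7", "L8"]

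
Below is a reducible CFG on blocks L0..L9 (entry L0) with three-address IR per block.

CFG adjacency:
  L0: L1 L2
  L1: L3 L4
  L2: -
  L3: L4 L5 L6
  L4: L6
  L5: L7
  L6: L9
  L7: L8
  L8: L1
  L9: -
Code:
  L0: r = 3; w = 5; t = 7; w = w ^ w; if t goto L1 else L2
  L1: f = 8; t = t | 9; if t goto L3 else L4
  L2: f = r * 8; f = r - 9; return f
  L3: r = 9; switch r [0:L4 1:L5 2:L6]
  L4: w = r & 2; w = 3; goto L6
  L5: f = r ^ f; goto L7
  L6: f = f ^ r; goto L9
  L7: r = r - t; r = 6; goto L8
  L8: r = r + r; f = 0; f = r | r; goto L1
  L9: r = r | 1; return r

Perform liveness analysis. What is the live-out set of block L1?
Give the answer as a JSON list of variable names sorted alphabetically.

Answer: ["f", "r", "t"]

Working:
Per-block:
  L0: def={r,t,w} ue=∅
  L1: def={f,t} ue={t}
  L2: def={f} ue={r}
  L3: def={r} ue=∅
  L4: def={w} ue={r}
  L5: def={f} ue={f,r}
  L6: def={f} ue={f,r}
  L7: def={r} ue={r,t}
  L8: def={f,r} ue={r}
  L9: def={r} ue={r}

Live sets:
  live L0: ∅→{r,t}
  live L1: {r,t}→{f,r,t}
  live L2: {r}→∅
  live L3: {f,t}→{f,r,t}
  live L4: {f,r}→{f,r}
  live L5: {f,r,t}→{r,t}
  live L6: {f,r}→{r}
  live L7: {r,t}→{r,t}
  live L8: {r,t}→{r,t}
  live L9: {r}→∅

live-out(L1) = ["f", "r", "t"]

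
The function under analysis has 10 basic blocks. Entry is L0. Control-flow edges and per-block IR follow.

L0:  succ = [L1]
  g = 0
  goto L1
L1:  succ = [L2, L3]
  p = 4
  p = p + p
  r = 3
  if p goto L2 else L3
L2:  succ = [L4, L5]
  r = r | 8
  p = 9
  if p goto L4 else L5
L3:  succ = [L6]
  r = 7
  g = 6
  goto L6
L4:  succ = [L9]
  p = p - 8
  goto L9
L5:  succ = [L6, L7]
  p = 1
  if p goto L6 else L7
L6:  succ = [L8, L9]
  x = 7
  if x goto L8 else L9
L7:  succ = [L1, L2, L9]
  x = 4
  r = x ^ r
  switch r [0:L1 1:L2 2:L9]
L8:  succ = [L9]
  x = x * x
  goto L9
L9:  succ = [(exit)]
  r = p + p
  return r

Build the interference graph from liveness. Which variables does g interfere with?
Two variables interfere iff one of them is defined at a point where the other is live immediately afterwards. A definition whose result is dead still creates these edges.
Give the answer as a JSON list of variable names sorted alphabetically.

Per-block:
  L0: def={g} ue=∅
  L1: def={p,r} ue=∅
  L2: def={p,r} ue={r}
  L3: def={g,r} ue=∅
  L4: def={p} ue={p}
  L5: def={p} ue=∅
  L6: def={x} ue=∅
  L7: def={r,x} ue={r}
  L8: def={x} ue={x}
  L9: def={r} ue={p}

Liveness:
  L0: in=∅ out=∅
  L1: in=∅ out={p,r}
  L2: in={r} out={p,r}
  L3: in={p} out={p}
  L4: in={p} out={p}
  L5: in={r} out={p,r}
  L6: in={p} out={p,x}
  L7: in={p,r} out={p,r}
  L8: in={p,x} out={p}
  L9: in={p} out=∅

Conflict graph:
  g↔{p}
  p↔{g,r,x}
  r↔{p,x}
  x↔{p,r}

N(g) = ["p"]

Answer: ["p"]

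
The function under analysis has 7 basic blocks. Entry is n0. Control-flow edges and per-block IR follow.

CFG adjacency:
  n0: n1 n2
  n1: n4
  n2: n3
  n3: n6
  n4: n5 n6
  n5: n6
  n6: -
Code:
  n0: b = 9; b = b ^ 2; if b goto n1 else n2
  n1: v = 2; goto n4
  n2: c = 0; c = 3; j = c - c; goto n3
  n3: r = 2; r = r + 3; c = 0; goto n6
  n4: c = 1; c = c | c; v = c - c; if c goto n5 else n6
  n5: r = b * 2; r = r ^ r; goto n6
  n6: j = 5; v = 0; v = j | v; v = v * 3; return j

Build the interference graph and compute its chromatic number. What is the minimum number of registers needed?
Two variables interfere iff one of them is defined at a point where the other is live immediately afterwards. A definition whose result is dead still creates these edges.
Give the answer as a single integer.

Block summaries:
  n0: def={b} ue=∅
  n1: def={v} ue=∅
  n2: def={c,j} ue=∅
  n3: def={c,r} ue=∅
  n4: def={c,v} ue=∅
  n5: def={r} ue={b}
  n6: def={j,v} ue=∅

Live sets:
  n0 li=∅ lo={b}
  n1 li={b} lo={b}
  n2 li=∅ lo=∅
  n3 li=∅ lo=∅
  n4 li={b} lo={b}
  n5 li={b} lo=∅
  n6 li=∅ lo=∅

Interfere edges:
  b: {c,v}
  c: {b,v}
  j: {v}
  r: ∅
  v: {b,c,j}

Registers:
  clique {b,c,v} ⇒ need ≥ 3
  assign b→r1 c→r2 j→r1 r→r0 v→r0 — no edge inside a register ⇒ χ ≤ 3
  χ = 3

Answer: 3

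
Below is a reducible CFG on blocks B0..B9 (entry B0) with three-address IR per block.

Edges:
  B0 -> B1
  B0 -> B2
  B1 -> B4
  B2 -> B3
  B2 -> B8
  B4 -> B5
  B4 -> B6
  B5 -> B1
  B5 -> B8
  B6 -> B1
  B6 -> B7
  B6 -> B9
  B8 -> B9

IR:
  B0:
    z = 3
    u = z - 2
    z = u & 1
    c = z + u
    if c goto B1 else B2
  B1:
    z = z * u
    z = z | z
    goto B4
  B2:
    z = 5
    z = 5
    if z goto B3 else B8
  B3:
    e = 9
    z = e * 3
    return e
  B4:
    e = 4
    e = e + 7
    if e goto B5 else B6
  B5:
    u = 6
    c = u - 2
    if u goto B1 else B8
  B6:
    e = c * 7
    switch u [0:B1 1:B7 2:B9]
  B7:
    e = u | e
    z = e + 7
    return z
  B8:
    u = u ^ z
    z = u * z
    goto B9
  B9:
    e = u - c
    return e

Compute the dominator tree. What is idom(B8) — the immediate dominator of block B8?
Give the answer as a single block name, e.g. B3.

idom tree: B1←B0 B2←B0 B3←B2 B4←B1 B5←B4 B6←B4 B7←B6 B8←B0 B9←B0
Dom∩ at merges:
  B1: preds {B0,B5,B6}: {B0} ∩ {B0,B1,B4,B5} ∩ {B0,B1,B4,B6} = {B0}; idom=B0
  B8: preds {B2,B5}: {B0,B2} ∩ {B0,B1,B4,B5} = {B0}; idom=B0
  B9: preds {B6,B8}: {B0,B1,B4,B6} ∩ {B0,B8} = {B0}; idom=B0

idom(B8) = B0

Answer: B0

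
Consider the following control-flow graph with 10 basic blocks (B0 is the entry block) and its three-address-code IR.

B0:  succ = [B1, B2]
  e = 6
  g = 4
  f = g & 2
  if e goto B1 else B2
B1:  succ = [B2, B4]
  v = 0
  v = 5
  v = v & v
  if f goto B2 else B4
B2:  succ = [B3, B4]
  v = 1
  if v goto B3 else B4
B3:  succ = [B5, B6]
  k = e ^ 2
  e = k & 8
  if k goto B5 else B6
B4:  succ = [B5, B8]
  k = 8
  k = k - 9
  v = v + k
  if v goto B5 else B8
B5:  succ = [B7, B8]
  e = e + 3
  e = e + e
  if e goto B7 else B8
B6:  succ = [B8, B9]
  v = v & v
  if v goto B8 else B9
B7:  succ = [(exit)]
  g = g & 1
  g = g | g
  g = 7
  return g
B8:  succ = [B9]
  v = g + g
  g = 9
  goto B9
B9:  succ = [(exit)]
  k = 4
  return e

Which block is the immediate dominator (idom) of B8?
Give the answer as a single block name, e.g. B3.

Answer: B0

Derivation:
idom tree: B1←B0 B2←B0 B3←B2 B4←B0 B5←B0 B6←B3 B7←B5 B8←B0 B9←B0
Dom at joins:
  B2: preds {B0,B1}: {B0} ∩ {B0,B1} = {B0}; idom=B0
  B4: preds {B1,B2}: {B0,B1} ∩ {B0,B2} = {B0}; idom=B0
  B5: preds {B3,B4}: {B0,B2,B3} ∩ {B0,B4} = {B0}; idom=B0
  B8: preds {B4,B5,B6}: {B0,B4} ∩ {B0,B5} ∩ {B0,B2,B3,B6} = {B0}; idom=B0
  B9: preds {B6,B8}: {B0,B2,B3,B6} ∩ {B0,B8} = {B0}; idom=B0

idom(B8) = B0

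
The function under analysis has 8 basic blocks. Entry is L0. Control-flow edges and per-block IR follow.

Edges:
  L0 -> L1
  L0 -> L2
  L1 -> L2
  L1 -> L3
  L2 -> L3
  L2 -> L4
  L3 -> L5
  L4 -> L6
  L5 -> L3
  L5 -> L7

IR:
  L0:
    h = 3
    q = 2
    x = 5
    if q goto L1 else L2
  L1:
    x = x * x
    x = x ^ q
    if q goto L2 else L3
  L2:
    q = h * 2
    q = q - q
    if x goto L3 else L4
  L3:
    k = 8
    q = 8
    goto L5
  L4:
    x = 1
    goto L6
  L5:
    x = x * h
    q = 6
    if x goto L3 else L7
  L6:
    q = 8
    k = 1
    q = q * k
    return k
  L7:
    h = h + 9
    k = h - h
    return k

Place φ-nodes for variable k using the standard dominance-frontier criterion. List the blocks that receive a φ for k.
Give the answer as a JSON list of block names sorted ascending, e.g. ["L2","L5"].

idom tree: L1←L0 L2←L0 L3←L0 L4←L2 L5←L3 L6←L4 L7←L5
Dom∩ at merges:
  L2: preds {L0,L1}: {L0} ∩ {L0,L1} = {L0}; idom=L0
  L3: preds {L1,L2,L5}: {L0,L1} ∩ {L0,L2} ∩ {L0,L3,L5} = {L0}; idom=L0

DF derivation:
  L2←L0: walk · to L0
  L2←L1: walk L1 to L0
  L3←L1: walk L1 to L0
  L3←L2: walk L2 to L0
  L3←L5: walk L5→L3 to L0
  L0 → ∅
  L1 → {L2,L3}
  L2 → {L3}
  L3 → {L3}
  L4 → ∅
  L5 → {L3}
  L6 → ∅
  L7 → ∅

φ for k: defs {L3,L6,L7}
  DF⁺ = {L3}

Answer: ["L3"]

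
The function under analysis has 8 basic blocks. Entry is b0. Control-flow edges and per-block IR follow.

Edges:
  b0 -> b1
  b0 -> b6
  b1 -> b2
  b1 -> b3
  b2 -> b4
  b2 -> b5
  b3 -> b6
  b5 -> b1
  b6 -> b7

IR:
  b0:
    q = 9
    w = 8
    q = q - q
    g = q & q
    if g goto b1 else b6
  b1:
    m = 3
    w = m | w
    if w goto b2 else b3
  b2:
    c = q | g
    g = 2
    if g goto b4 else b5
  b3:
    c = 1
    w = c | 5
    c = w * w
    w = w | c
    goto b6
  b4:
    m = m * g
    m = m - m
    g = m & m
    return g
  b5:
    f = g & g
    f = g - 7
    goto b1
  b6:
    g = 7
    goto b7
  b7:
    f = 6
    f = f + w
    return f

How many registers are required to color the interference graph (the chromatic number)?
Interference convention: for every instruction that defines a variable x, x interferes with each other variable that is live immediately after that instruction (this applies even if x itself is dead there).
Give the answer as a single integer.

Block summaries:
  b0 def {g,q,w} use ∅
  b1 def {m,w} use {w}
  b2 def {c,g} use {g,q}
  b3 def {c,w} use ∅
  b4 def {g,m} use {g,m}
  b5 def {f} use {g}
  b6 def {g} use ∅
  b7 def {f} use {w}

Backward fixpoint:
  live b0: ∅→{g,q,w}
  live b1: {g,q,w}→{g,m,q,w}
  live b2: {g,m,q,w}→{g,m,q,w}
  live b3: ∅→{w}
  live b4: {g,m}→∅
  live b5: {g,q,w}→{g,q,w}
  live b6: {w}→{w}
  live b7: {w}→∅

Interference:
  c — {m,q,w}
  f — {g,q,w}
  g — {f,m,q,w}
  m — {c,g,q,w}
  q — {c,f,g,m,w}
  w — {c,f,g,m,q}

Registers:
  clique {c,m,q,w} ⇒ need ≥ 4
  4-colouring: r0={q}  r1={w}  r2={c,g}  r3={f,m}
  χ = 4

Answer: 4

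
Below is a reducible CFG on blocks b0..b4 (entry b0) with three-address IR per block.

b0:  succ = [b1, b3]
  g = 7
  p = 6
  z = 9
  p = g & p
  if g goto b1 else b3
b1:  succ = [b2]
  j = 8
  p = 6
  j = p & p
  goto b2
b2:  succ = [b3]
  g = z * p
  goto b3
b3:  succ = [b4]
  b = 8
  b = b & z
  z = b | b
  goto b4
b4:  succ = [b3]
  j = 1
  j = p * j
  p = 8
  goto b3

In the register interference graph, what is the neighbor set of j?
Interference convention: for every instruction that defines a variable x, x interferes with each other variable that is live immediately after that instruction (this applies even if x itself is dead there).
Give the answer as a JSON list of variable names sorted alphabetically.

Answer: ["p", "z"]

Analysis:
def/use:
  b0: def={g,p,z} ue=∅
  b1: def={j,p} ue=∅
  b2: def={g} ue={p,z}
  b3: def={b,z} ue={z}
  b4: def={j,p} ue={p}

Live sets:
  b0 li=∅ lo={p,z}
  b1 li={z} lo={p,z}
  b2 li={p,z} lo={p,z}
  b3 li={p,z} lo={p,z}
  b4 li={p,z} lo={p,z}

Conflict graph:
  b: {p,z}
  g: {p,z}
  j: {p,z}
  p: {b,g,j,z}
  z: {b,g,j,p}

N(j) = ["p", "z"]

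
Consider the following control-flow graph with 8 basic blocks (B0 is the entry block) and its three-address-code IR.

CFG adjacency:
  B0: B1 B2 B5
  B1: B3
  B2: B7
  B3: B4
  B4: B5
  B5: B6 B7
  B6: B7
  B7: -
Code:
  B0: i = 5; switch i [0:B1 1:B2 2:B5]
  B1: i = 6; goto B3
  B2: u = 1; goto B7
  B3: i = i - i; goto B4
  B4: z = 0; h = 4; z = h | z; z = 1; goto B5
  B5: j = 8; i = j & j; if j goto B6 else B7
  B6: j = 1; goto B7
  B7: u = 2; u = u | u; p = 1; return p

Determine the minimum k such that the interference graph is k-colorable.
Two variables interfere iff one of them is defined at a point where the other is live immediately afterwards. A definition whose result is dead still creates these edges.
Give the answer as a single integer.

Per-block:
  B0 def {i} use ∅
  B1 def {i} use ∅
  B2 def {u} use ∅
  B3 def {i} use {i}
  B4 def {h,z} use ∅
  B5 def {i,j} use ∅
  B6 def {j} use ∅
  B7 def {p,u} use ∅

Backward fixpoint:
  live B0: ∅→∅
  live B1: ∅→{i}
  live B2: ∅→∅
  live B3: {i}→∅
  live B4: ∅→∅
  live B5: ∅→∅
  live B6: ∅→∅
  live B7: ∅→∅

Conflict graph:
  h: {z}
  i: {j}
  j: {i}
  p: ∅
  u: ∅
  z: {h}

Chromatic number:
  lower bound: {h,z} mutually conflict ⇒ χ ≥ 2
  assign h→c0 i→c0 j→c1 p→c0 u→c0 z→c1 — no edge inside a register ⇒ χ ≤ 2
  χ = 2

Answer: 2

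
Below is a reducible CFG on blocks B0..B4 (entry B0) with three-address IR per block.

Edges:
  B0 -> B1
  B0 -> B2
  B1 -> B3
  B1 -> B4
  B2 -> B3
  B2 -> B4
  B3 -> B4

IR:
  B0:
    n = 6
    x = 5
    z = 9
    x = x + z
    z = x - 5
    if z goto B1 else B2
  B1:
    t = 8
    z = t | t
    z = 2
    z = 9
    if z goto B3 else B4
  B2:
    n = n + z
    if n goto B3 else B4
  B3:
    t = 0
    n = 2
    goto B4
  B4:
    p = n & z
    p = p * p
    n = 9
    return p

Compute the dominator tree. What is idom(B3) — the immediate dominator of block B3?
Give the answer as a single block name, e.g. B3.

idom tree: B1←B0 B2←B0 B3←B0 B4←B0
Dom at joins:
  B3: preds {B1,B2}: {B0,B1} ∩ {B0,B2} = {B0}; idom=B0
  B4: preds {B1,B2,B3}: {B0,B1} ∩ {B0,B2} ∩ {B0,B3} = {B0}; idom=B0

idom(B3) = B0

Answer: B0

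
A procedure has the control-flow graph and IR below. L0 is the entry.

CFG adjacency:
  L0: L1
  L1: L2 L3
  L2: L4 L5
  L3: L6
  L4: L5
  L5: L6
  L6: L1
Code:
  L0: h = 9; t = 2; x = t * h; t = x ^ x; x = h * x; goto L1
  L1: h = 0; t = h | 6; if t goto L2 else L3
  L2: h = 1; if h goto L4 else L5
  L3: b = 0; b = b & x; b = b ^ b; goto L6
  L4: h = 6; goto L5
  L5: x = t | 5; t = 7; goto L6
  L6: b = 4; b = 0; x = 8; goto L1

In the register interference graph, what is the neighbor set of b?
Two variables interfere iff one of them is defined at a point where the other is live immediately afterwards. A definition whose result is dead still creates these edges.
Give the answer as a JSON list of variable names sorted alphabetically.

Block summaries:
  L0 def {h,t,x} use ∅
  L1 def {h,t} use ∅
  L2 def {h} use ∅
  L3 def {b} use {x}
  L4 def {h} use ∅
  L5 def {t,x} use {t}
  L6 def {b,x} use ∅

Live sets:
  L0 li=∅ lo={x}
  L1 li={x} lo={t,x}
  L2 li={t} lo={t}
  L3 li={x} lo=∅
  L4 li={t} lo={t}
  L5 li={t} lo=∅
  L6 li=∅ lo={x}

Conflict graph:
  b: {x}
  h: {t,x}
  t: {h,x}
  x: {b,h,t}

N(b) = ["x"]

Answer: ["x"]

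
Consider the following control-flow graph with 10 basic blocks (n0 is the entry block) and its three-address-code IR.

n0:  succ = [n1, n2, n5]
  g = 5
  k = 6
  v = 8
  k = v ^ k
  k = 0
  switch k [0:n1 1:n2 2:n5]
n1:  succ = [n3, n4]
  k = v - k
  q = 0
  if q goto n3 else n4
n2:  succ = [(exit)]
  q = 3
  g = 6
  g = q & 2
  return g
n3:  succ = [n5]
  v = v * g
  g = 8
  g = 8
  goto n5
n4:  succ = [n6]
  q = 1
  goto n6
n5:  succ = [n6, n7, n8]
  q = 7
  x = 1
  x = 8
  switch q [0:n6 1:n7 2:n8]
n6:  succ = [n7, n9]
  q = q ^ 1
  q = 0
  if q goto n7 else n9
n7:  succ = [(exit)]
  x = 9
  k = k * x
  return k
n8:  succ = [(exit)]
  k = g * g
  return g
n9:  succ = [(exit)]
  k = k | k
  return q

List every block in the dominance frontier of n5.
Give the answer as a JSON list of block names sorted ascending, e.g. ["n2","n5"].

idom tree: n1←n0 n2←n0 n3←n1 n4←n1 n5←n0 n6←n0 n7←n0 n8←n5 n9←n6
Dom∩ at merges:
  n5: preds {n0,n3}: {n0} ∩ {n0,n1,n3} = {n0}; idom=n0
  n6: preds {n4,n5}: {n0,n1,n4} ∩ {n0,n5} = {n0}; idom=n0
  n7: preds {n5,n6}: {n0,n5} ∩ {n0,n6} = {n0}; idom=n0

DF derivation:
  n5←n0: walk · to n0
  n5←n3: walk n3→n1 to n0
  n6←n4: walk n4→n1 to n0
  n6←n5: walk n5 to n0
  n7←n5: walk n5 to n0
  n7←n6: walk n6 to n0
  n0: DF=∅
  n1: DF={n5,n6}
  n2: DF=∅
  n3: DF={n5}
  n4: DF={n6}
  n5: DF={n6,n7}
  n6: DF={n7}
  n7: DF=∅
  n8: DF=∅
  n9: DF=∅

DF(n5) = ["n6", "n7"]

Answer: ["n6", "n7"]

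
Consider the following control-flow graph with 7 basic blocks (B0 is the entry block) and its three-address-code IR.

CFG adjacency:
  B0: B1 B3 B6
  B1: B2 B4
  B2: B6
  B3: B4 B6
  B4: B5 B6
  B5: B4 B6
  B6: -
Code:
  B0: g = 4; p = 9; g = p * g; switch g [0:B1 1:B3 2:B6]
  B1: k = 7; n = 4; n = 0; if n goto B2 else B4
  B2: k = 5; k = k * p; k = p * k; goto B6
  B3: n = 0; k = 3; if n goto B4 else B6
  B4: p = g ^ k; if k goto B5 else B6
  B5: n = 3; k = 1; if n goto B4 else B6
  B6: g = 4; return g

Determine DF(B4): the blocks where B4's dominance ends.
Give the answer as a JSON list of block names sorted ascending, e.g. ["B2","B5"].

Answer: ["B4", "B6"]

Analysis:
idom tree: B1←B0 B2←B1 B3←B0 B4←B0 B5←B4 B6←B0
Dom at joins:
  B4: preds {B1,B3,B5}: {B0,B1} ∩ {B0,B3} ∩ {B0,B4,B5} = {B0}; idom=B0
  B6: preds {B0,B2,B3,B4,B5}: {B0} ∩ {B0,B1,B2} ∩ {B0,B3} ∩ {B0,B4} ∩ {B0,B4,B5} = {B0}; idom=B0

Frontier:
  join B4 pred B1: B1 stop@B0
  join B4 pred B3: B3 stop@B0
  join B4 pred B5: B5→B4 stop@B0
  join B6 pred B0: · stop@B0
  join B6 pred B2: B2→B1 stop@B0
  join B6 pred B3: B3 stop@B0
  join B6 pred B4: B4 stop@B0
  join B6 pred B5: B5→B4 stop@B0
  B0 → ∅
  B1 → {B4,B6}
  B2 → {B6}
  B3 → {B4,B6}
  B4 → {B4,B6}
  B5 → {B4,B6}
  B6 → ∅

DF(B4) = ["B4", "B6"]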